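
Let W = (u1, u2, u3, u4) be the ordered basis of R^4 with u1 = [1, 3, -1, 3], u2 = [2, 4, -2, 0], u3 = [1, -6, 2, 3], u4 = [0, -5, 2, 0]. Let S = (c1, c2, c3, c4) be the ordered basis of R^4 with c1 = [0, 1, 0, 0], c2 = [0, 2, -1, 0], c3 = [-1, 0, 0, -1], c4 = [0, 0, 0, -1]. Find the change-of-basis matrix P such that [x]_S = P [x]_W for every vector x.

Let M have columns uj and N have columns cj. Then for every x, N [x]_S = x = M [x]_W, so P = N^(-1) M.
Since det N = -1, N^(-1) has integer entries; multiplying gives P = [[1, 0, -2, -1], [1, 2, -2, -2], [-1, -2, -1, 0], [-2, 2, -2, 0]].

[[1, 0, -2, -1], [1, 2, -2, -2], [-1, -2, -1, 0], [-2, 2, -2, 0]]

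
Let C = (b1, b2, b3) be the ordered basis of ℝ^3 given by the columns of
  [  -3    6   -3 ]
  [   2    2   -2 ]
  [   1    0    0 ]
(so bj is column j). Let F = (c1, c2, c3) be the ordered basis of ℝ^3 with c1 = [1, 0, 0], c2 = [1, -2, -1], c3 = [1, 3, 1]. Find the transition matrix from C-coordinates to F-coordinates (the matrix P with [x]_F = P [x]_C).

[[-2, 2, 1], [-1, 2, -2], [0, 2, -2]]

Take x = bj: its C-coordinates are the j-th standard unit vector, so P e_j — column j of P — equals [bj]_F.
b1 = -2c1 - c2 + 0·c3, giving column 1 = [-2, -1, 0]; repeating for each j gives P = [[-2, 2, 1], [-1, 2, -2], [0, 2, -2]].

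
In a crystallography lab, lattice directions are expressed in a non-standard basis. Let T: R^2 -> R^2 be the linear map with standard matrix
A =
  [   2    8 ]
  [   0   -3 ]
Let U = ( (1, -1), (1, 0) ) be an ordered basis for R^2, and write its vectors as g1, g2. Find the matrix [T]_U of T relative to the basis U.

With P the matrix whose columns are g1, g2, [T]_U = P^(-1) A P.
Column by column: T(g1) = A g1 = (-6, 3); its U-coordinates (-3, -3) give column 1.
Continuing for each basis vector yields [T]_U = [[-3, 0], [-3, 2]].

[[-3, 0], [-3, 2]]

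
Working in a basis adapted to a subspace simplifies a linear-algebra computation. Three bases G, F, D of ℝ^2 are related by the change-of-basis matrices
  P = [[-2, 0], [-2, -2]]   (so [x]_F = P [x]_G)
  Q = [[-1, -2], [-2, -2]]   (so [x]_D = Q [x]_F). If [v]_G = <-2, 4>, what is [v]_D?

<4, 0>

Composing the changes, [v]_D = Q P [v]_G.
Q P = [[6, 4], [8, 4]]; applying this to <-2, 4> gives <4, 0>.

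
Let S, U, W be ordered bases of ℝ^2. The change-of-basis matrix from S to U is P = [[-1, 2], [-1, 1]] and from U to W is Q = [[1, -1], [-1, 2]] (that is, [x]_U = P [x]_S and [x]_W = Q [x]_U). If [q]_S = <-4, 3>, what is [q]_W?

<3, 4>

Composing the changes, [q]_W = Q P [q]_S.
Q P = [[0, 1], [-1, 0]]; applying this to <-4, 3> gives <3, 4>.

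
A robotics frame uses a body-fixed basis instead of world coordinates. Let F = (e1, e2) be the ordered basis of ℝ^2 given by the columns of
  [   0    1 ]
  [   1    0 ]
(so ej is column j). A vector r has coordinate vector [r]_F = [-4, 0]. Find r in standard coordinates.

By definition r = -4e1 + 0·e2.
Summing componentwise gives [0, -4].

[0, -4]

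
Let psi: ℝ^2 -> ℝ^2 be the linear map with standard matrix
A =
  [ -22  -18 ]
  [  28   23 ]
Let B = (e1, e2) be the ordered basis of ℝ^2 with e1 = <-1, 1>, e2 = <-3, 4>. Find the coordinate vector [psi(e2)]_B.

Column 2 of [psi]_B is the B-coordinate vector of psi(e2).
In standard coordinates psi(e2) = A e2 = <-6, 8>.
Converting to B: <-6, 8> = 0·e1 + 2e2, so the coordinate vector is <0, 2>.

<0, 2>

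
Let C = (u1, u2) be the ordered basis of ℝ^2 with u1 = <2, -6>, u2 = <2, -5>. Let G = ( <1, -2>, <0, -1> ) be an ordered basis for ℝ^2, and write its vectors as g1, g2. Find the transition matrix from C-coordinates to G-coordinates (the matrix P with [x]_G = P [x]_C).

[[2, 2], [2, 1]]

Take x = uj: its C-coordinates are the j-th standard unit vector, so P e_j — column j of P — equals [uj]_G.
u1 = 2g1 + 2g2, giving column 1 = <2, 2>; repeating for each j gives P = [[2, 2], [2, 1]].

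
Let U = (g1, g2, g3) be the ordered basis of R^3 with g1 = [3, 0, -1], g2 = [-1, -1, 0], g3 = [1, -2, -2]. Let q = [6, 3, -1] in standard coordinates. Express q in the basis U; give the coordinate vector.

[1, -3, 0]

We seek scalars with c_1 g1 + ... + c_3 g3 = q; equivalently solve M c = q where the columns of M are g1, ..., g3.
Gaussian elimination on [M | q] yields c = (1, -3, 0).
Check: g1 - 3g2 + 0·g3 = [6, 3, -1].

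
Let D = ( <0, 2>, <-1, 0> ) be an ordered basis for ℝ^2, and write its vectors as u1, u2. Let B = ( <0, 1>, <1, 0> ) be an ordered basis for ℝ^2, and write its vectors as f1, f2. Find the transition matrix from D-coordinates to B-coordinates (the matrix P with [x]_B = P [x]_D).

Column j of P is [uj]_B, since P maps D-coordinates to B-coordinates.
Expressing u1 in B: u1 = 2f1 + 0·f2, so column 1 of P is <2, 0>.
Doing the same for each uj gives P = [[2, 0], [0, -1]].

[[2, 0], [0, -1]]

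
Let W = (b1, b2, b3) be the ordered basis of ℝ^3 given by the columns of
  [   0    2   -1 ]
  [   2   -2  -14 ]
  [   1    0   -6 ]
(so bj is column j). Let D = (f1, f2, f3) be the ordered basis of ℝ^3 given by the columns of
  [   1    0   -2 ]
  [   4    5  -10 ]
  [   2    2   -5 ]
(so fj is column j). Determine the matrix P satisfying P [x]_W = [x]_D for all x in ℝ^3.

[[-2, 2, -1], [0, -2, -2], [-1, 0, 0]]

Column j of P is [bj]_D, since P maps W-coordinates to D-coordinates.
Expressing b1 in D: b1 = -2f1 + 0·f2 - f3, so column 1 of P is <-2, 0, -1>.
Doing the same for each bj gives P = [[-2, 2, -1], [0, -2, -2], [-1, 0, 0]].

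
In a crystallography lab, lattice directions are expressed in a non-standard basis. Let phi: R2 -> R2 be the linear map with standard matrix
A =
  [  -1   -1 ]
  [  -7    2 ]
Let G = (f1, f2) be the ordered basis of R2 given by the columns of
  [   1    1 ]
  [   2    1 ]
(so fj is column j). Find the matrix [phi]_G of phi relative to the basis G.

The j-th column of [phi]_G is [phi(fj)]_G.
phi(f1) = A f1 = [-3, -3] = 0·f1 - 3f2, so column 1 is [0, -3].
Repeating for f2 and assembling the columns gives [[0, -3], [-3, 1]].

[[0, -3], [-3, 1]]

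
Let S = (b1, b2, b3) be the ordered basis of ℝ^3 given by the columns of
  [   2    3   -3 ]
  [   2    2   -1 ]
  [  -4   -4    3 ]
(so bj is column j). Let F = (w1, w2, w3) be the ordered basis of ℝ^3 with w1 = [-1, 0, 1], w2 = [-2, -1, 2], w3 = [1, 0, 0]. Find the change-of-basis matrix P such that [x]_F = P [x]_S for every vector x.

Let M have columns bj and N have columns wj. Then for every x, N [x]_F = x = M [x]_S, so P = N^(-1) M.
Since det N = 1, N^(-1) has integer entries; multiplying gives P = [[0, 0, 1], [-2, -2, 1], [-2, -1, 0]].

[[0, 0, 1], [-2, -2, 1], [-2, -1, 0]]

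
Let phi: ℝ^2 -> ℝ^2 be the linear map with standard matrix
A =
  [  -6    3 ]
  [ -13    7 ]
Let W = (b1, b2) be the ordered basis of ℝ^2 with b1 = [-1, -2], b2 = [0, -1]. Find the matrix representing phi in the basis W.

With P the matrix whose columns are b1, b2, [phi]_W = P^(-1) A P.
Column by column: phi(b1) = A b1 = [0, -1]; its W-coordinates [0, 1] give column 1.
Continuing for each basis vector yields [phi]_W = [[0, 3], [1, 1]].

[[0, 3], [1, 1]]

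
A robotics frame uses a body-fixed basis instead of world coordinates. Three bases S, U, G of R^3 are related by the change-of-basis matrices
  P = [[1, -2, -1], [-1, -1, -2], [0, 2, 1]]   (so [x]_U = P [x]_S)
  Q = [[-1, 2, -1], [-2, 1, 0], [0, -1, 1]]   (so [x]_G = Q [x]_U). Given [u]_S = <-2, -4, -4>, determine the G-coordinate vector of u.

Apply P to get U-coordinates <10, 14, -12>, then Q to get G-coordinates.
The result is [u]_G = <30, -6, -26>.

<30, -6, -26>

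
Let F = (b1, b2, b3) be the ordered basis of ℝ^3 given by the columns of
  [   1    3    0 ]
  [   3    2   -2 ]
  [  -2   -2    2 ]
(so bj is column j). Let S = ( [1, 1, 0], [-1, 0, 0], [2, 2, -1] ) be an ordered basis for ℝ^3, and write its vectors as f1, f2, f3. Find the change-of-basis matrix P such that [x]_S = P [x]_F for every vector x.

Column j of P is [bj]_S, since P maps F-coordinates to S-coordinates.
Expressing b1 in S: b1 = -f1 + 2f2 + 2f3, so column 1 of P is [-1, 2, 2].
Doing the same for each bj gives P = [[-1, -2, 2], [2, -1, -2], [2, 2, -2]].

[[-1, -2, 2], [2, -1, -2], [2, 2, -2]]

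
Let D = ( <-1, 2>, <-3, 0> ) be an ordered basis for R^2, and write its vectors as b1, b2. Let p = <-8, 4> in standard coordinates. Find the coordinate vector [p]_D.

<2, 2>

We seek scalars with c_1 b1 + c_2 b2 = p; equivalently solve M c = p where the columns of M are b1, b2.
System: -c_1 - 3c_2 = -8, 2c_1 + 0c_2 = 4; solving gives c_1 = 2, c_2 = 2.
Check: 2b1 + 2b2 = <-8, 4>.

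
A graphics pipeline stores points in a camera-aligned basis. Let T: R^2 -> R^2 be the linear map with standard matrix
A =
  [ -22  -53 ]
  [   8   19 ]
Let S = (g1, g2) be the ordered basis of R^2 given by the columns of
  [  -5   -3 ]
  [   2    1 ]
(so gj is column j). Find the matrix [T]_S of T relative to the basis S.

[[-2, -2], [2, -1]]

The j-th column of [T]_S is [T(gj)]_S.
T(g1) = A g1 = (4, -2) = -2g1 + 2g2, so column 1 is (-2, 2).
Repeating for g2 and assembling the columns gives [[-2, -2], [2, -1]].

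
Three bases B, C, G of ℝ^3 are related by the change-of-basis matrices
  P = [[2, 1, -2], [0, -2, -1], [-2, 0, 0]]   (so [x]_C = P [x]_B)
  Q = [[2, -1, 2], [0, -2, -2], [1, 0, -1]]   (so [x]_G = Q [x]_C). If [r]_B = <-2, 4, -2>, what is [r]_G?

<22, 4, 0>

Apply P to get C-coordinates <4, -6, 4>, then Q to get G-coordinates.
The result is [r]_G = <22, 4, 0>.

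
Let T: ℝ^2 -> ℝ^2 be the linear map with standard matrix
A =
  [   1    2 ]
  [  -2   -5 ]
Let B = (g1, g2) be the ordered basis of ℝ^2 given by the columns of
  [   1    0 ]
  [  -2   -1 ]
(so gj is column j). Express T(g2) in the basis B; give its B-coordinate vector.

Column 2 of [T]_B is the B-coordinate vector of T(g2).
In standard coordinates T(g2) = A g2 = <-2, 5>.
Converting to B: <-2, 5> = -2g1 - g2, so the coordinate vector is <-2, -1>.

<-2, -1>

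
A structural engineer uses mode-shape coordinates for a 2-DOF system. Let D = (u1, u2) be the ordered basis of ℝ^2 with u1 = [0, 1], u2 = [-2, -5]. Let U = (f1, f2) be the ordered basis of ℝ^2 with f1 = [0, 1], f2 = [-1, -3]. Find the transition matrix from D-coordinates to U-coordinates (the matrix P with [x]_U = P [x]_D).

[[1, 1], [0, 2]]

Take x = uj: its D-coordinates are the j-th standard unit vector, so P e_j — column j of P — equals [uj]_U.
u1 = f1 + 0·f2, giving column 1 = [1, 0]; repeating for each j gives P = [[1, 1], [0, 2]].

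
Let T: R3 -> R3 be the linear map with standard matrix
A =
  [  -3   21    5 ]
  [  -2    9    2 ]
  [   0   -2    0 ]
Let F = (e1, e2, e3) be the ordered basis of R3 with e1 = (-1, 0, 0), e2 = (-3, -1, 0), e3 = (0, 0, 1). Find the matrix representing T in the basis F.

[[3, 3, 1], [-2, 3, -2], [0, 2, 0]]

Let P have columns e1, ..., e3. Then [T]_F = P^(-1) A P.
Here det P = 1, so P^(-1) is integer; computing A P first and then P^(-1)(A P) gives [[3, 3, 1], [-2, 3, -2], [0, 2, 0]].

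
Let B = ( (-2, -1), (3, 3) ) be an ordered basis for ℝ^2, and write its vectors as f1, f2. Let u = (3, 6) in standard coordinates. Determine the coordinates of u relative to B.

(3, 3)

Write u = c_1 f1 + c_2 f2 and solve for the c_i.
System: -2c_1 + 3c_2 = 3, -c_1 + 3c_2 = 6; solving gives c_1 = 3, c_2 = 3.
Check: 3f1 + 3f2 = (3, 6).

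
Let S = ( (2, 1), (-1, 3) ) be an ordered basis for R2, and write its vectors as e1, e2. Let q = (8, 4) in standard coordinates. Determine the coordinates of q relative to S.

(4, 0)

We seek scalars with c_1 e1 + c_2 e2 = q; equivalently solve M c = q where the columns of M are e1, e2.
System: 2c_1 - c_2 = 8, c_1 + 3c_2 = 4; solving gives c_1 = 4, c_2 = 0.
Check: 4e1 + 0·e2 = (8, 4).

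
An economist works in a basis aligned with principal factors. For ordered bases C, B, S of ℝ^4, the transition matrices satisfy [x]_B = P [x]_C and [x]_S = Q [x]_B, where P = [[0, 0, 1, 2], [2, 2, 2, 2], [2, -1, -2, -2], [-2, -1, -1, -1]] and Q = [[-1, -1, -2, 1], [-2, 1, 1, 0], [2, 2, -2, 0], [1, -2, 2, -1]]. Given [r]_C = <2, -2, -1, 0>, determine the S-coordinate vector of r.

<-14, 8, -22, 20>

First [r]_B = P [r]_C = <-1, -2, 8, -1>.
Then [r]_S = Q [r]_B = <-14, 8, -22, 20>.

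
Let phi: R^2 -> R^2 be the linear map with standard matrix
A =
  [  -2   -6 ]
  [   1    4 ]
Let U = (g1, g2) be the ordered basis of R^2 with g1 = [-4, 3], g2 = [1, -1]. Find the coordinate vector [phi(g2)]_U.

Column 2 of [phi]_U is the U-coordinate vector of phi(g2).
In standard coordinates phi(g2) = A g2 = [4, -3].
Converting to U: [4, -3] = -g1 + 0·g2, so the coordinate vector is [-1, 0].

[-1, 0]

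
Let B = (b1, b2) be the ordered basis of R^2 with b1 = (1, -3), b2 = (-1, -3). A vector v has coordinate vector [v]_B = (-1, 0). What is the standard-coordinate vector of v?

(-1, 3)

By definition v = -b1 + 0·b2.
Summing componentwise gives (-1, 3).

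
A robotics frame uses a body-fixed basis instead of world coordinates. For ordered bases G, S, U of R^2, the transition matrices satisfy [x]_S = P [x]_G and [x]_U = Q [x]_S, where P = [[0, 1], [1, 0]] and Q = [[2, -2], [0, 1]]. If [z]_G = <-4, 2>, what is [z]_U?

Apply P to get S-coordinates <2, -4>, then Q to get U-coordinates.
The result is [z]_U = <12, -4>.

<12, -4>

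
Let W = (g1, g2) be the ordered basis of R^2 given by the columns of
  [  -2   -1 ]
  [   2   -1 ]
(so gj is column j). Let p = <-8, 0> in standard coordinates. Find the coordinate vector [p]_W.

<2, 4>

Write p = c_1 g1 + c_2 g2 and solve for the c_i.
System: -2c_1 - c_2 = -8, 2c_1 - c_2 = 0; solving gives c_1 = 2, c_2 = 4.
Check: 2g1 + 4g2 = <-8, 0>.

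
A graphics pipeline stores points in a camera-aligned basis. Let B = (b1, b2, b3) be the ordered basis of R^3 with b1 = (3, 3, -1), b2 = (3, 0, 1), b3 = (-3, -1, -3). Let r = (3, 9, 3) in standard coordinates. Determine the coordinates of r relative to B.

We seek scalars with c_1 b1 + ... + c_3 b3 = r; equivalently solve M c = r where the columns of M are b1, ..., b3.
Solving this 3x3 system gives c = (2, -4, -3).
Check: 2b1 - 4b2 - 3b3 = (3, 9, 3).

(2, -4, -3)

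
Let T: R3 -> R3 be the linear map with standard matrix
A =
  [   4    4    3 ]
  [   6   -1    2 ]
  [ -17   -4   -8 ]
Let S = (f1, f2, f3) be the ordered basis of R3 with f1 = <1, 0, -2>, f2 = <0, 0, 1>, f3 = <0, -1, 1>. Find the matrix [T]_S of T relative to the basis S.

With P the matrix whose columns are f1, ..., f3, [T]_S = P^(-1) A P.
Column by column: T(f1) = A f1 = <-2, 2, -1>; its S-coordinates <-2, -3, -2> give column 1.
Continuing for each basis vector yields [T]_S = [[-2, 3, -1], [-3, 0, -3], [-2, -2, -3]].

[[-2, 3, -1], [-3, 0, -3], [-2, -2, -3]]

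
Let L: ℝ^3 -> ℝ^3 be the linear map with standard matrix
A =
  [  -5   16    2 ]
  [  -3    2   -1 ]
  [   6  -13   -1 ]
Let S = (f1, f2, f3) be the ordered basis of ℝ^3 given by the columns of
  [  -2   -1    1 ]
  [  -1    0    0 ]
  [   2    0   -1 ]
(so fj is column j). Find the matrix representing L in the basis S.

[[-2, -3, 2], [3, 1, 0], [-3, 0, -3]]

The j-th column of [L]_S is [L(fj)]_S.
L(f1) = A f1 = <-2, 2, -1> = -2f1 + 3f2 - 3f3, so column 1 is <-2, 3, -3>.
Repeating for f2, f3 and assembling the columns gives [[-2, -3, 2], [3, 1, 0], [-3, 0, -3]].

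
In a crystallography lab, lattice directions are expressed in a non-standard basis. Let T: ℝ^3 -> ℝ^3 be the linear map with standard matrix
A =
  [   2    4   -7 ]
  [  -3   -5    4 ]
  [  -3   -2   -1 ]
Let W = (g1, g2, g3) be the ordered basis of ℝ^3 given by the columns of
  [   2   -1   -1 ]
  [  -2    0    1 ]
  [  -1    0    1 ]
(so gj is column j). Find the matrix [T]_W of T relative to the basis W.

The j-th column of [T]_W is [T(gj)]_W.
T(g1) = A g1 = <3, 0, -1> = -g1 - 3g2 - 2g3, so column 1 is <-1, -3, -2>.
Repeating for g2, g3 and assembling the columns gives [[-1, 0, -2], [-3, -1, 3], [-2, 3, -2]].

[[-1, 0, -2], [-3, -1, 3], [-2, 3, -2]]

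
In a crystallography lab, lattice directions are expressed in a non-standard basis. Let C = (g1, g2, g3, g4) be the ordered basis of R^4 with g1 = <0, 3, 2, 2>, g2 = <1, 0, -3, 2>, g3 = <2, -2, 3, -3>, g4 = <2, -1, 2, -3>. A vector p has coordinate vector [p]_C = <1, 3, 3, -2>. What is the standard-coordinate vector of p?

p = M [p]_C, where M has columns g1, ..., g4.
Carrying out the matrix-vector product, p = <5, -1, -2, 5>.

<5, -1, -2, 5>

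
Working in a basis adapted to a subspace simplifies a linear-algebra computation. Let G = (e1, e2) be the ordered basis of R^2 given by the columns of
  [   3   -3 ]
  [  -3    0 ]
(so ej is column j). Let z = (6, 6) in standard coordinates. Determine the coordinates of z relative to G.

(-2, -4)

[z]_G is the unique c with M c = z, where M has columns e1, e2.
System: 3c_1 - 3c_2 = 6, -3c_1 + 0c_2 = 6; solving gives c_1 = -2, c_2 = -4.
Check: -2e1 - 4e2 = (6, 6).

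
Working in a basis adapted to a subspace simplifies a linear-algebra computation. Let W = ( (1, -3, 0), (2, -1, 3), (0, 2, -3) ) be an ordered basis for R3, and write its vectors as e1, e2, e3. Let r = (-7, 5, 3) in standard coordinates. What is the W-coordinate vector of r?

(-3, -2, -3)

Write r = c_1 e1 + ... + c_3 e3 and solve for the c_i.
Solving this 3x3 system gives c = (-3, -2, -3).
Check: -3e1 - 2e2 - 3e3 = (-7, 5, 3).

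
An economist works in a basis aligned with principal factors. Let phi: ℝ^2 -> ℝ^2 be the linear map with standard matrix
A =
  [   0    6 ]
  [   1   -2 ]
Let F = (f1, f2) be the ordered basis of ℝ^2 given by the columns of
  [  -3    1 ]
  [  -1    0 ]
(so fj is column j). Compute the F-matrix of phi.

[[1, -1], [-3, -3]]

Let P have columns f1, f2. Then [phi]_F = P^(-1) A P.
Here det P = 1, so P^(-1) is integer; computing A P first and then P^(-1)(A P) gives [[1, -1], [-3, -3]].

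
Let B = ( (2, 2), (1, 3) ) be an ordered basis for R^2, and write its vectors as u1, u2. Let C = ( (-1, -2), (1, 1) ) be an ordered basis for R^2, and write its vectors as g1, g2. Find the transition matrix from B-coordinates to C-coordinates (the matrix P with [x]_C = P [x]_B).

Take x = uj: its B-coordinates are the j-th standard unit vector, so P e_j — column j of P — equals [uj]_C.
u1 = 0·g1 + 2g2, giving column 1 = (0, 2); repeating for each j gives P = [[0, -2], [2, -1]].

[[0, -2], [2, -1]]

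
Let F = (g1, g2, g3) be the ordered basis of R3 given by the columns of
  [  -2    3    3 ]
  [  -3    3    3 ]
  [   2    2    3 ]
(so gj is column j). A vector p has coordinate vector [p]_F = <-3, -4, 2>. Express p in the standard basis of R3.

The coordinates say p = -3g1 - 4g2 + 2g3; adding the scaled basis vectors gives <0, 3, -8>.

<0, 3, -8>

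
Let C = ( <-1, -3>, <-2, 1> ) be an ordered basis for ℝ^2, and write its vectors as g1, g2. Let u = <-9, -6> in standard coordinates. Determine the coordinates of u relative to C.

We seek scalars with c_1 g1 + c_2 g2 = u; equivalently solve M c = u where the columns of M are g1, g2.
System: -c_1 - 2c_2 = -9, -3c_1 + c_2 = -6; solving gives c_1 = 3, c_2 = 3.
Check: 3g1 + 3g2 = <-9, -6>.

<3, 3>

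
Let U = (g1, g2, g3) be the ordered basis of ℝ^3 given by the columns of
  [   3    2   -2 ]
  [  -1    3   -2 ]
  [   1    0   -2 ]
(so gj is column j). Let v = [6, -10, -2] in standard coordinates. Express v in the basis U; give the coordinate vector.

Write v = c_1 g1 + ... + c_3 g3 and solve for the c_i.
Gaussian elimination on [M | v] yields c = (4, 0, 3).
Check: 4g1 + 0·g2 + 3g3 = [6, -10, -2].

[4, 0, 3]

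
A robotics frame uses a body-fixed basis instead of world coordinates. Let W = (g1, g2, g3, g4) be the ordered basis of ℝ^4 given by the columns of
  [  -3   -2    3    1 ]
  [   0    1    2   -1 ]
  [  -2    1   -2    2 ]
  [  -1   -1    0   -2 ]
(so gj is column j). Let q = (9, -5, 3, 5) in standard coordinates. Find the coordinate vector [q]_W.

(-2, -3, -1, 0)

[q]_W is the unique c with M c = q, where M has columns g1, ..., g4.
Row-reducing the augmented matrix [M | q] gives c = (-2, -3, -1, 0).
Check: -2g1 - 3g2 - g3 + 0·g4 = (9, -5, 3, 5).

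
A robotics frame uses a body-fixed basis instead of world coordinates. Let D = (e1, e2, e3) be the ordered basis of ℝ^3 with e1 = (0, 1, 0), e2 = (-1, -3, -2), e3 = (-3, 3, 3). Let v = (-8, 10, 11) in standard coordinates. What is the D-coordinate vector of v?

(-2, -1, 3)

[v]_D is the unique c with M c = v, where M has columns e1, ..., e3.
Gaussian elimination on [M | v] yields c = (-2, -1, 3).
Check: -2e1 - e2 + 3e3 = (-8, 10, 11).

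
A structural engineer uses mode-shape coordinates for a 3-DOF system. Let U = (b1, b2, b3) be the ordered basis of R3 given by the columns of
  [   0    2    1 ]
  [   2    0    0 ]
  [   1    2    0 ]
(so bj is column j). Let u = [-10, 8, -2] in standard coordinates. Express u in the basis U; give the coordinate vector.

[4, -3, -4]

We seek scalars with c_1 b1 + ... + c_3 b3 = u; equivalently solve M c = u where the columns of M are b1, ..., b3.
Solving this 3x3 system gives c = (4, -3, -4).
Check: 4b1 - 3b2 - 4b3 = [-10, 8, -2].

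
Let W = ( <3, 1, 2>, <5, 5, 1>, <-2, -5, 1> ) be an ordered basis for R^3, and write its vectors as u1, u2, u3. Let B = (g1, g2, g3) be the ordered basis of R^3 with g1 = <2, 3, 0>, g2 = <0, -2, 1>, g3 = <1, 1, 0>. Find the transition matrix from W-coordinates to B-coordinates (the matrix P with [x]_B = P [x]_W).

Column j of P is [uj]_B, since P maps W-coordinates to B-coordinates.
Expressing u1 in B: u1 = 2g1 + 2g2 - g3, so column 1 of P is <2, 2, -1>.
Doing the same for each uj gives P = [[2, 2, -1], [2, 1, 1], [-1, 1, 0]].

[[2, 2, -1], [2, 1, 1], [-1, 1, 0]]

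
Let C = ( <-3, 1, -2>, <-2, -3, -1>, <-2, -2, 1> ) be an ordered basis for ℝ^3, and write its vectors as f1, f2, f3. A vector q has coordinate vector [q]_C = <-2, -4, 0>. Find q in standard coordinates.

q = M [q]_C, where M has columns f1, ..., f3.
Carrying out the matrix-vector product, q = <14, 10, 8>.

<14, 10, 8>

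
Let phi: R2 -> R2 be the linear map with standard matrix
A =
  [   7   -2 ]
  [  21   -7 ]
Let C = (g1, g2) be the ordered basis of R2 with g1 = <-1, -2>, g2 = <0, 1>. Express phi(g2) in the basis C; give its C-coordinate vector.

<2, -3>

Column 2 of [phi]_C is the C-coordinate vector of phi(g2).
In standard coordinates phi(g2) = A g2 = <-2, -7>.
Converting to C: <-2, -7> = 2g1 - 3g2, so the coordinate vector is <2, -3>.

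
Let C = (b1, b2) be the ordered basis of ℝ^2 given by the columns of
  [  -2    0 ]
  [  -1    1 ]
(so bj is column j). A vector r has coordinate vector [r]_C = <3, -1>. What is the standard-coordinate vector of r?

By definition r = 3b1 - b2.
Summing componentwise gives <-6, -4>.

<-6, -4>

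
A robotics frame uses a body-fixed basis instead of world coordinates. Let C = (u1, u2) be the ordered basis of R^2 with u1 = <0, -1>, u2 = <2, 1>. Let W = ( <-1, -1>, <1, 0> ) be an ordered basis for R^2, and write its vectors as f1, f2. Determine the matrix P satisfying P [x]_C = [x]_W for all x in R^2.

[[1, -1], [1, 1]]

Column j of P is [uj]_W, since P maps C-coordinates to W-coordinates.
Expressing u1 in W: u1 = f1 + f2, so column 1 of P is <1, 1>.
Doing the same for each uj gives P = [[1, -1], [1, 1]].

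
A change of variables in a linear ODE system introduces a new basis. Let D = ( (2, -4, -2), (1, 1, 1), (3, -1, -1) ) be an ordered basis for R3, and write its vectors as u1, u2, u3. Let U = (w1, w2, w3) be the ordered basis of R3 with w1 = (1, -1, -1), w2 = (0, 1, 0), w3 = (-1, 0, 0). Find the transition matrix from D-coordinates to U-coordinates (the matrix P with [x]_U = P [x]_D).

[[2, -1, 1], [-2, 0, 0], [0, -2, -2]]

Column j of P is [uj]_U, since P maps D-coordinates to U-coordinates.
Expressing u1 in U: u1 = 2w1 - 2w2 + 0·w3, so column 1 of P is (2, -2, 0).
Doing the same for each uj gives P = [[2, -1, 1], [-2, 0, 0], [0, -2, -2]].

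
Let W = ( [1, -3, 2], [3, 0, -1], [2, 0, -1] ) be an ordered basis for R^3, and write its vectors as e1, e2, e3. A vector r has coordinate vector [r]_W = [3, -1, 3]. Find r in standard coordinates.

[6, -9, 4]

By definition r = 3e1 - e2 + 3e3.
Summing componentwise gives [6, -9, 4].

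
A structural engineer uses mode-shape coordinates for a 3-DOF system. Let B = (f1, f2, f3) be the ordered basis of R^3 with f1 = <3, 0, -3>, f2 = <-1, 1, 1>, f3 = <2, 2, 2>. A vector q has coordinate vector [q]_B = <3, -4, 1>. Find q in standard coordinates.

By definition q = 3f1 - 4f2 + f3.
Summing componentwise gives <15, -2, -11>.

<15, -2, -11>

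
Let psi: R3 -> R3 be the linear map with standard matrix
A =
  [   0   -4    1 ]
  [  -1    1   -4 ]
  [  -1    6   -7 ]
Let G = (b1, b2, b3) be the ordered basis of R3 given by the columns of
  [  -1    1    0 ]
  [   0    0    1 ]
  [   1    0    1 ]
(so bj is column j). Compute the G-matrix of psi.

[[-3, 0, 2], [-2, 0, -1], [-3, -1, -3]]

Let P have columns b1, ..., b3. Then [psi]_G = P^(-1) A P.
Here det P = 1, so P^(-1) is integer; computing A P first and then P^(-1)(A P) gives [[-3, 0, 2], [-2, 0, -1], [-3, -1, -3]].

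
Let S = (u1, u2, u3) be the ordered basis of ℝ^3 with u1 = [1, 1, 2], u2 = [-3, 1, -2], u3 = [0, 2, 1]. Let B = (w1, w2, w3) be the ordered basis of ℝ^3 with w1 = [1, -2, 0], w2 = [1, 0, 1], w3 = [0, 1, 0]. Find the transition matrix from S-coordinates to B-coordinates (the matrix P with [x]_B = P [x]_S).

Column j of P is [uj]_B, since P maps S-coordinates to B-coordinates.
Expressing u1 in B: u1 = -w1 + 2w2 - w3, so column 1 of P is [-1, 2, -1].
Doing the same for each uj gives P = [[-1, -1, -1], [2, -2, 1], [-1, -1, 0]].

[[-1, -1, -1], [2, -2, 1], [-1, -1, 0]]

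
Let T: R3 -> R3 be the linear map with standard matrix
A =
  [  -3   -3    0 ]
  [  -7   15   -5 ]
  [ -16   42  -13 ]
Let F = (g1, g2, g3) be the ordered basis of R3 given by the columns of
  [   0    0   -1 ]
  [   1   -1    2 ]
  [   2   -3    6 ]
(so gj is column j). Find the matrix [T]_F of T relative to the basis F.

With P the matrix whose columns are g1, ..., g3, [T]_F = P^(-1) A P.
Column by column: T(g1) = A g1 = <-3, 5, 16>; its F-coordinates <-1, 0, 3> give column 1.
Continuing for each basis vector yields [T]_F = [[-1, 3, -1], [0, -3, -2], [3, -3, 3]].

[[-1, 3, -1], [0, -3, -2], [3, -3, 3]]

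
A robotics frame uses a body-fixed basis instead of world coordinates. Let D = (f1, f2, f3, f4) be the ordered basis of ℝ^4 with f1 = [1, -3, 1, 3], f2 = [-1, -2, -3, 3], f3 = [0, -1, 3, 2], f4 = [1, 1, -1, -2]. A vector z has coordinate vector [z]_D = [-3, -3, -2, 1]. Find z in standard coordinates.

By definition z = -3f1 - 3f2 - 2f3 + f4.
Summing componentwise gives [1, 18, -1, -24].

[1, 18, -1, -24]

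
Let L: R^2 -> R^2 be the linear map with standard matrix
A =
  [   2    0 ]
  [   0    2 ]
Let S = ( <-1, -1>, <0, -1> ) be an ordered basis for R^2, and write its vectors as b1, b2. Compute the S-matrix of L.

Let P have columns b1, b2. Then [L]_S = P^(-1) A P.
Here det P = 1, so P^(-1) is integer; computing A P first and then P^(-1)(A P) gives [[2, 0], [0, 2]].

[[2, 0], [0, 2]]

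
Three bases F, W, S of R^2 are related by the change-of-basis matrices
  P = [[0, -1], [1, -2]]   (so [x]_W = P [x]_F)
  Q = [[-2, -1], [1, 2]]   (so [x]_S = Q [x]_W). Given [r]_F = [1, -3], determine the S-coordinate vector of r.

[-13, 17]

Composing the changes, [r]_S = Q P [r]_F.
Q P = [[-1, 4], [2, -5]]; applying this to [1, -3] gives [-13, 17].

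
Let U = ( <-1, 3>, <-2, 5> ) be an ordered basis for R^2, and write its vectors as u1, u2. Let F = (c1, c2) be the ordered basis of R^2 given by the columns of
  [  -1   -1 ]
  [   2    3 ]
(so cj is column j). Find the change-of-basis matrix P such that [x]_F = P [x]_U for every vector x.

Let M have columns uj and N have columns cj. Then for every x, N [x]_F = x = M [x]_U, so P = N^(-1) M.
Since det N = -1, N^(-1) has integer entries; multiplying gives P = [[0, 1], [1, 1]].

[[0, 1], [1, 1]]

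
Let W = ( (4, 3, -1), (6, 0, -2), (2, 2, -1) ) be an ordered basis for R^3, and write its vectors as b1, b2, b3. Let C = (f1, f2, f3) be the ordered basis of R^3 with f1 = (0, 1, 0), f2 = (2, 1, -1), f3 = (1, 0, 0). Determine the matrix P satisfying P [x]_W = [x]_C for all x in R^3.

Take x = bj: its W-coordinates are the j-th standard unit vector, so P e_j — column j of P — equals [bj]_C.
b1 = 2f1 + f2 + 2f3, giving column 1 = (2, 1, 2); repeating for each j gives P = [[2, -2, 1], [1, 2, 1], [2, 2, 0]].

[[2, -2, 1], [1, 2, 1], [2, 2, 0]]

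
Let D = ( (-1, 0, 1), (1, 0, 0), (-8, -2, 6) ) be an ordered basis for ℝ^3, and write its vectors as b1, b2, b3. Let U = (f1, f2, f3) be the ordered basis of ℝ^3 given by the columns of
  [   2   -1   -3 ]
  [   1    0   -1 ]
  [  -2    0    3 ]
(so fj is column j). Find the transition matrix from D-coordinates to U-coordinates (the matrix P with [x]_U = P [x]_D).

[[1, 0, 0], [0, -1, 2], [1, 0, 2]]

Take x = bj: its D-coordinates are the j-th standard unit vector, so P e_j — column j of P — equals [bj]_U.
b1 = f1 + 0·f2 + f3, giving column 1 = (1, 0, 1); repeating for each j gives P = [[1, 0, 0], [0, -1, 2], [1, 0, 2]].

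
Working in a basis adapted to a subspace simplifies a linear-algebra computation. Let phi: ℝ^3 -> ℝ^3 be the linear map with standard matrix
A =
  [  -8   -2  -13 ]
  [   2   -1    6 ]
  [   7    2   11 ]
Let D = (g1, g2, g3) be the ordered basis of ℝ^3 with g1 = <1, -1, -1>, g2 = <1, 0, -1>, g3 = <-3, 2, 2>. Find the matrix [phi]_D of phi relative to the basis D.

[[1, 2, -2], [3, 0, -1], [-1, -1, 1]]

Let P have columns g1, ..., g3. Then [phi]_D = P^(-1) A P.
Here det P = -1, so P^(-1) is integer; computing A P first and then P^(-1)(A P) gives [[1, 2, -2], [3, 0, -1], [-1, -1, 1]].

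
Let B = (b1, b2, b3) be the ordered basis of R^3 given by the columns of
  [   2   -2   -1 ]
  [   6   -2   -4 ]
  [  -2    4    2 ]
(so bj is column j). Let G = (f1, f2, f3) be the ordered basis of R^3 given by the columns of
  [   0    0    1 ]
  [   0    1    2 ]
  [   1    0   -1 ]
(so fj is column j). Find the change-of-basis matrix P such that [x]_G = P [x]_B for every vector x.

[[0, 2, 1], [2, 2, -2], [2, -2, -1]]

Take x = bj: its B-coordinates are the j-th standard unit vector, so P e_j — column j of P — equals [bj]_G.
b1 = 0·f1 + 2f2 + 2f3, giving column 1 = <0, 2, 2>; repeating for each j gives P = [[0, 2, 1], [2, 2, -2], [2, -2, -1]].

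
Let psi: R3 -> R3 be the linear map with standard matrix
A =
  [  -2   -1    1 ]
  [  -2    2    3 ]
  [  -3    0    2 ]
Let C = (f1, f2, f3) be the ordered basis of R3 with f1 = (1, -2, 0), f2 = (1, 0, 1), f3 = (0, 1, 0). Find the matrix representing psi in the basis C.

[[3, 0, -1], [-3, -1, 0], [0, 1, 0]]

The j-th column of [psi]_C is [psi(fj)]_C.
psi(f1) = A f1 = (0, -6, -3) = 3f1 - 3f2 + 0·f3, so column 1 is (3, -3, 0).
Repeating for f2, f3 and assembling the columns gives [[3, 0, -1], [-3, -1, 0], [0, 1, 0]].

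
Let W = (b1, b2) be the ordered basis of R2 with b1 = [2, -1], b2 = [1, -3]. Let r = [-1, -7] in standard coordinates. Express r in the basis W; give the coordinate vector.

[-2, 3]

Write r = c_1 b1 + c_2 b2 and solve for the c_i.
System: 2c_1 + c_2 = -1, -c_1 - 3c_2 = -7; solving gives c_1 = -2, c_2 = 3.
Check: -2b1 + 3b2 = [-1, -7].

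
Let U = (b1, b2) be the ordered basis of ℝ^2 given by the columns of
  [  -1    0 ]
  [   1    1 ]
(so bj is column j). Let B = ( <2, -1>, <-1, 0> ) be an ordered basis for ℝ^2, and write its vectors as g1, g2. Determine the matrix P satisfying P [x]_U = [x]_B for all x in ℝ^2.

Take x = bj: its U-coordinates are the j-th standard unit vector, so P e_j — column j of P — equals [bj]_B.
b1 = -g1 - g2, giving column 1 = <-1, -1>; repeating for each j gives P = [[-1, -1], [-1, -2]].

[[-1, -1], [-1, -2]]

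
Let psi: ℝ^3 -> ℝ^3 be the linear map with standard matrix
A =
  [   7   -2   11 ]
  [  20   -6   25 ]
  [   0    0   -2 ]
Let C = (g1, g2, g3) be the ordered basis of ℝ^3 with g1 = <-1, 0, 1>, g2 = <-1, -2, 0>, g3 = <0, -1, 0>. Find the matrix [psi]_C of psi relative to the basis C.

[[-2, 0, 0], [-2, 3, -2], [-1, 2, -2]]

Let P have columns g1, ..., g3. Then [psi]_C = P^(-1) A P.
Here det P = 1, so P^(-1) is integer; computing A P first and then P^(-1)(A P) gives [[-2, 0, 0], [-2, 3, -2], [-1, 2, -2]].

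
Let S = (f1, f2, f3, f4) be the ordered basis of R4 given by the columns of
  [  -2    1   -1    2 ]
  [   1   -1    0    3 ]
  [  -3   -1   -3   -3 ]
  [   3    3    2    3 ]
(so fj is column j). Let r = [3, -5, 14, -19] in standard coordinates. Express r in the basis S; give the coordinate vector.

Write r = c_1 f1 + ... + c_4 f4 and solve for the c_i.
Solving this 4x4 system gives c = (-4, -2, 1, -1).
Check: -4f1 - 2f2 + f3 - f4 = [3, -5, 14, -19].

[-4, -2, 1, -1]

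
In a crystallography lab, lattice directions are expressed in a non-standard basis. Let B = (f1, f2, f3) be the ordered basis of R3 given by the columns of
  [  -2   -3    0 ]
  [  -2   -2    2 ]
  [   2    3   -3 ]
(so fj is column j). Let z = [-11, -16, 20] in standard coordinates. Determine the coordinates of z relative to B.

Write z = c_1 f1 + ... + c_3 f3 and solve for the c_i.
Row-reducing the augmented matrix [M | z] gives c = (4, 1, -3).
Check: 4f1 + f2 - 3f3 = [-11, -16, 20].

[4, 1, -3]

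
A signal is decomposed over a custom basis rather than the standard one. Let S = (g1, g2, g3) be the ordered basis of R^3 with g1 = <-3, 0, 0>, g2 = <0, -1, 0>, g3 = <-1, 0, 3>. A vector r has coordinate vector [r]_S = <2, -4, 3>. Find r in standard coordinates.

The coordinates say r = 2g1 - 4g2 + 3g3; adding the scaled basis vectors gives <-9, 4, 9>.

<-9, 4, 9>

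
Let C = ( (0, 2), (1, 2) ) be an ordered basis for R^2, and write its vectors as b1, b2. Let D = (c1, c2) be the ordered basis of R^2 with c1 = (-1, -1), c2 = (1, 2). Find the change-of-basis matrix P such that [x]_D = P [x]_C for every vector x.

[[2, 0], [2, 1]]

Let M have columns bj and N have columns cj. Then for every x, N [x]_D = x = M [x]_C, so P = N^(-1) M.
Since det N = -1, N^(-1) has integer entries; multiplying gives P = [[2, 0], [2, 1]].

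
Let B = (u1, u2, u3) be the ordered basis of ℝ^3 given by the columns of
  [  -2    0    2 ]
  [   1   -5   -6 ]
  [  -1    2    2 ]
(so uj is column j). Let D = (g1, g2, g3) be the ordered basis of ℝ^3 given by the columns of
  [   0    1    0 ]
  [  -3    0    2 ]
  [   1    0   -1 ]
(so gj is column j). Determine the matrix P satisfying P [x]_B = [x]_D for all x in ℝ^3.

Let M have columns uj and N have columns gj. Then for every x, N [x]_D = x = M [x]_B, so P = N^(-1) M.
Since det N = -1, N^(-1) has integer entries; multiplying gives P = [[1, 1, 2], [-2, 0, 2], [2, -1, 0]].

[[1, 1, 2], [-2, 0, 2], [2, -1, 0]]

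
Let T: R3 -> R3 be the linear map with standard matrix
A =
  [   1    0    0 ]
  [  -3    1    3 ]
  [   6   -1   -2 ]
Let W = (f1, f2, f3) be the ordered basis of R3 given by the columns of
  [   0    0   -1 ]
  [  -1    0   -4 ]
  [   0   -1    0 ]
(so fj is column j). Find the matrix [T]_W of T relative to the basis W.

[[1, 3, -3], [-1, -2, 2], [0, 0, 1]]

The j-th column of [T]_W is [T(fj)]_W.
T(f1) = A f1 = <0, -1, 1> = f1 - f2 + 0·f3, so column 1 is <1, -1, 0>.
Repeating for f2, f3 and assembling the columns gives [[1, 3, -3], [-1, -2, 2], [0, 0, 1]].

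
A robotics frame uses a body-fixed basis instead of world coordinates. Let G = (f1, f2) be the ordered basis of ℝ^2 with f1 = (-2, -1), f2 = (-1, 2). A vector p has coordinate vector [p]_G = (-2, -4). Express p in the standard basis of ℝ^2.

(8, -6)

p = M [p]_G, where M has columns f1, f2.
Carrying out the matrix-vector product, p = (8, -6).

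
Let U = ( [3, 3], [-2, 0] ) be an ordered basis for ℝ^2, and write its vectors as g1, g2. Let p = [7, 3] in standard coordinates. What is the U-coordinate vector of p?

[1, -2]

[p]_U is the unique c with M c = p, where M has columns g1, g2.
System: 3c_1 - 2c_2 = 7, 3c_1 + 0c_2 = 3; solving gives c_1 = 1, c_2 = -2.
Check: g1 - 2g2 = [7, 3].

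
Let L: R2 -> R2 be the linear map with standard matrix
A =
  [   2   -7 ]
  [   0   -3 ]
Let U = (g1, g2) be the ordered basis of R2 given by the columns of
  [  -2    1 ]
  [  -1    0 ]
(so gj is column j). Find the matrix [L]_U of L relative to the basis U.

With P the matrix whose columns are g1, g2, [L]_U = P^(-1) A P.
Column by column: L(g1) = A g1 = [3, 3]; its U-coordinates [-3, -3] give column 1.
Continuing for each basis vector yields [L]_U = [[-3, 0], [-3, 2]].

[[-3, 0], [-3, 2]]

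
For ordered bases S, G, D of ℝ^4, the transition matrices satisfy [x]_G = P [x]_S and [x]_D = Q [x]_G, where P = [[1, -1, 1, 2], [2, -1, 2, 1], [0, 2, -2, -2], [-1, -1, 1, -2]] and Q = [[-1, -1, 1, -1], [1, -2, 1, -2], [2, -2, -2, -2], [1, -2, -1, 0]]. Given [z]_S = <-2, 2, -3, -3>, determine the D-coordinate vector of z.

<41, 27, -34, 1>

First [z]_G = P [z]_S = <-13, -15, 16, 3>.
Then [z]_D = Q [z]_G = <41, 27, -34, 1>.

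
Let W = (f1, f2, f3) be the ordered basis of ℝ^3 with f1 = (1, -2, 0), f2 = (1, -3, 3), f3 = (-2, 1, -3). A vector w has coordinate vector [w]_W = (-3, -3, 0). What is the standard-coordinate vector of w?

(-6, 15, -9)

By definition w = -3f1 - 3f2 + 0·f3.
Summing componentwise gives (-6, 15, -9).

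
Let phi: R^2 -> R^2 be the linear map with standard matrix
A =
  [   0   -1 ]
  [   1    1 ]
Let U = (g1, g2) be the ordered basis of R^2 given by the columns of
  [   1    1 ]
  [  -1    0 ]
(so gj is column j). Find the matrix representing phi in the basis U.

With P the matrix whose columns are g1, g2, [phi]_U = P^(-1) A P.
Column by column: phi(g1) = A g1 = <1, 0>; its U-coordinates <0, 1> give column 1.
Continuing for each basis vector yields [phi]_U = [[0, -1], [1, 1]].

[[0, -1], [1, 1]]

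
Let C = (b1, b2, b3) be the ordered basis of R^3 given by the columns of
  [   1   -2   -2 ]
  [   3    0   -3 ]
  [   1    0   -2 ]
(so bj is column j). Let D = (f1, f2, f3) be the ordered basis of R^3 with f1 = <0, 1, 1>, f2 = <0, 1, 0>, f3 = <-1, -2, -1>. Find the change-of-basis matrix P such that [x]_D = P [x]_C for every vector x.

Column j of P is [bj]_D, since P maps C-coordinates to D-coordinates.
Expressing b1 in D: b1 = 0·f1 + f2 - f3, so column 1 of P is <0, 1, -1>.
Doing the same for each bj gives P = [[0, 2, 0], [1, 2, 1], [-1, 2, 2]].

[[0, 2, 0], [1, 2, 1], [-1, 2, 2]]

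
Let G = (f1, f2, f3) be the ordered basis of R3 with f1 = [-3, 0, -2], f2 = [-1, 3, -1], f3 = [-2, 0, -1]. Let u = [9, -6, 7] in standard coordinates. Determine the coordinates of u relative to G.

[-3, -2, 1]

[u]_G is the unique c with M c = u, where M has columns f1, ..., f3.
Gaussian elimination on [M | u] yields c = (-3, -2, 1).
Check: -3f1 - 2f2 + f3 = [9, -6, 7].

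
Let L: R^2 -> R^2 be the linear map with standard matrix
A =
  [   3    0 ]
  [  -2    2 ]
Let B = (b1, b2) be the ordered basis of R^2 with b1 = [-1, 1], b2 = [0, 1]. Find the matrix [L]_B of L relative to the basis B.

With P the matrix whose columns are b1, b2, [L]_B = P^(-1) A P.
Column by column: L(b1) = A b1 = [-3, 4]; its B-coordinates [3, 1] give column 1.
Continuing for each basis vector yields [L]_B = [[3, 0], [1, 2]].

[[3, 0], [1, 2]]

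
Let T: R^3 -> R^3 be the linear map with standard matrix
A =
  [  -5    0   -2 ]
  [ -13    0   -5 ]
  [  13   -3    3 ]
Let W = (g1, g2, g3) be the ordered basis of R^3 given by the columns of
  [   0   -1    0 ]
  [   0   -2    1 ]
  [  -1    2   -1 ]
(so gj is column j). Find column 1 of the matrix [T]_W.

Column 1 of [T]_W is the W-coordinate vector of T(g1).
In standard coordinates T(g1) = A g1 = [2, 5, -3].
Converting to W: [2, 5, -3] = -2g1 - 2g2 + g3, so the coordinate vector is [-2, -2, 1].

[-2, -2, 1]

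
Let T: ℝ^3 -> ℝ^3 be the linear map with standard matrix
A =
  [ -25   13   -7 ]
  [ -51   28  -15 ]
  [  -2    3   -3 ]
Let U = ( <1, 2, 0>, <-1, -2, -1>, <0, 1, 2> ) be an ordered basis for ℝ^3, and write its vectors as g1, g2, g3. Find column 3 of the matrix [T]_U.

<2, 3, 0>

Column 3 of [T]_U is the U-coordinate vector of T(g3).
In standard coordinates T(g3) = A g3 = <-1, -2, -3>.
Converting to U: <-1, -2, -3> = 2g1 + 3g2 + 0·g3, so the coordinate vector is <2, 3, 0>.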